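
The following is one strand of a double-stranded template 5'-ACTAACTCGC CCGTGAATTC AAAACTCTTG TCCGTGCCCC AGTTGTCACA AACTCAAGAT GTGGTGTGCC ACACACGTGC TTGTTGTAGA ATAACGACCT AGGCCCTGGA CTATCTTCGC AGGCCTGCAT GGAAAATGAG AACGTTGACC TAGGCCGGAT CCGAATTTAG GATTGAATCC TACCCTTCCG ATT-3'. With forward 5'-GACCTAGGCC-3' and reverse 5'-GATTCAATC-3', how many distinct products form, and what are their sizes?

Two products: 84 bp, 33 bp

The forward primer GACCTAGGCC matches the top strand at positions 96–105, 147–156.
The reverse primer's reverse complement is GATTGAATC, matching at positions 171–179.
Each forward site pairs with the reverse site to give a product ending at position 179: sizes 84, 33 bp.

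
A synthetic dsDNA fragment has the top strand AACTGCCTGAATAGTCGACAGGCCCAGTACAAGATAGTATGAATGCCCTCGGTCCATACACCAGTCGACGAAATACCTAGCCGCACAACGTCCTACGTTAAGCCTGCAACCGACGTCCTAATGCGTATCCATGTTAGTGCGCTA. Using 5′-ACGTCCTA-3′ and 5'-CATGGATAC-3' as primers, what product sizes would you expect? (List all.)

The forward primer ACGTCCTA matches the top strand at positions 88–95, 113–120.
The reverse primer's reverse complement is GTATCCATG, matching at positions 125–133.
Each forward site pairs with the reverse site to give a product ending at position 133: sizes 46, 21 bp.

46 bp, 21 bp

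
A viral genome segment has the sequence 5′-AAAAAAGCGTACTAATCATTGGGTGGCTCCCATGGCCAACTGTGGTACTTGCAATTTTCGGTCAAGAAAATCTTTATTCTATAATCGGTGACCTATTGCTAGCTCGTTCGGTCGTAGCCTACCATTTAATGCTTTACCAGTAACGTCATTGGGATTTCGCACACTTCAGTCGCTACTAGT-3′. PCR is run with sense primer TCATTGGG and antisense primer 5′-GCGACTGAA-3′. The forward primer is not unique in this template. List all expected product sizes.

158 bp, 28 bp

The forward primer TCATTGGG matches the top strand at positions 16–23, 146–153.
The reverse primer's reverse complement is TTCAGTCGC, matching at positions 165–173.
Each forward site pairs with the reverse site to give a product ending at position 173: sizes 158, 28 bp.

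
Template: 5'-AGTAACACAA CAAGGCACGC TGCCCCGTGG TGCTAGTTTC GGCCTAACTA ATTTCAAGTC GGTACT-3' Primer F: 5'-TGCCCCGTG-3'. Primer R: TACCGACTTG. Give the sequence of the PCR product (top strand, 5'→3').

Forward primer TGCCCCGTG is found on the top strand at positions 21–29.
Taking the reverse complement of TACCGACTTG gives CAAGTCGGTA, found at positions 55–64 on the template; the primer anneals here to the top strand with its 3' end pointing upstream.
The product is the template from position 21 through 64 (44 bp).

5'-TGCCCCGTGGTGCTAGTTTCGGCCTAACTAATTTCAAGTCGGTA-3'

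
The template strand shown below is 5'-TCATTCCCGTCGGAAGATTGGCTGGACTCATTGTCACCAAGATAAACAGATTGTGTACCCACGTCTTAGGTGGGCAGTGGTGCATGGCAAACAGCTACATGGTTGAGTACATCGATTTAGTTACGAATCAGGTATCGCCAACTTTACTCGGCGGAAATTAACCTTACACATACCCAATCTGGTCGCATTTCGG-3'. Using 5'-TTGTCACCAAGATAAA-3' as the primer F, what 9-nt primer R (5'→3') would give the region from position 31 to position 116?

The product's 3' end on the top strand is position 116.
The reverse primer anneals to the top strand over positions 108–116, i.e. to TACATCGAT.
Its sequence written 5'→3' is the reverse complement: ATCGATGTA.

5'-ATCGATGTA-3'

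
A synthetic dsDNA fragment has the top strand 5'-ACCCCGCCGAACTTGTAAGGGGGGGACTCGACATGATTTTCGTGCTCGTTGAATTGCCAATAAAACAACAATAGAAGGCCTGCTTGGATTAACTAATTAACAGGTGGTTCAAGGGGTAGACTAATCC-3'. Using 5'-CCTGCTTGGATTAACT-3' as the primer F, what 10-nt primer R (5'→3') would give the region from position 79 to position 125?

5'-ATTAGTCTAC-3'

The product's 3' end on the top strand is position 125.
The reverse primer anneals to the top strand over positions 116–125, i.e. to GTAGACTAAT.
Its sequence written 5'→3' is the reverse complement: ATTAGTCTAC.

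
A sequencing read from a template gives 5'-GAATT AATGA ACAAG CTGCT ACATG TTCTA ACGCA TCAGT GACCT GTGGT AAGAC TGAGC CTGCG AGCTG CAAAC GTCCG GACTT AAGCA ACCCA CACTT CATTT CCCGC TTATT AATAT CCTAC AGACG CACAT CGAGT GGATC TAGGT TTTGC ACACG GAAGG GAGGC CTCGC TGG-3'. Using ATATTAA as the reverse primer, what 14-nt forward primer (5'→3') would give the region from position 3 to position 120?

The reverse primer's reverse complement TTAATAT matches the template at positions 114–120; the product starts at position 3.
The forward primer is identical to the top strand over positions 3–16: ATTAATGAACAAGC.

5'-ATTAATGAACAAGC-3'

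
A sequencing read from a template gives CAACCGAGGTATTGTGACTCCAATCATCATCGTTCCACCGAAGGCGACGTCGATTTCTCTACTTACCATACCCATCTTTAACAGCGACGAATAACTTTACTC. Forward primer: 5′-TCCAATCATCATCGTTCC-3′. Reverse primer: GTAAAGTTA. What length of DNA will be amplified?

82 bp

The forward primer matches the template at positions 19–36.
The reverse primer's reverse complement is TAACTTTAC, which matches the template at positions 92–100.
Amplicon spans positions 19–100: 82 bp.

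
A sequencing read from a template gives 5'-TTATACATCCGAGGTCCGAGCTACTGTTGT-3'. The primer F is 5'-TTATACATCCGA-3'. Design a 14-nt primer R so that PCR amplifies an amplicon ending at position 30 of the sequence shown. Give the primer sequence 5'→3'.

5'-ACAACAGTAGCTCG-3'

The forward primer binds at positions 1–12; the product's 3' end on the top strand is position 30.
The reverse primer anneals to the top strand over positions 17–30, i.e. to CGAGCTACTGTTGT.
Its sequence written 5'→3' is the reverse complement: ACAACAGTAGCTCG.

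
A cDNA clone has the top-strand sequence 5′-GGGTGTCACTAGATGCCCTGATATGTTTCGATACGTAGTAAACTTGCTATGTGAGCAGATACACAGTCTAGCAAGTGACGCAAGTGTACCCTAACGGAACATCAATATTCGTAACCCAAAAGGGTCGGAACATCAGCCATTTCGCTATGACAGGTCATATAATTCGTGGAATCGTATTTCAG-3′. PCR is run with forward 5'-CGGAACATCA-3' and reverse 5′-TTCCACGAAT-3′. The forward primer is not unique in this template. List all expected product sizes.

The forward primer CGGAACATCA matches the top strand at positions 95–104, 126–135.
The reverse primer's reverse complement is ATTCGTGGAA, matching at positions 162–171.
Each forward site pairs with the reverse site to give a product ending at position 171: sizes 77, 46 bp.

77 bp, 46 bp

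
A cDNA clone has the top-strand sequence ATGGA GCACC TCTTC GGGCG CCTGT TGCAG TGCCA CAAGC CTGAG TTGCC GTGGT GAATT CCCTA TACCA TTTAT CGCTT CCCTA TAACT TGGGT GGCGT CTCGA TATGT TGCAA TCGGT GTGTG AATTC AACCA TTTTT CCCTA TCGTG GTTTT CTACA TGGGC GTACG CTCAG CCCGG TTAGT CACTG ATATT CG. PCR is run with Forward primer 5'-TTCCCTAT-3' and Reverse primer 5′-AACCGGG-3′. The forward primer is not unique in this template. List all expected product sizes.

124 bp, 104 bp, 44 bp

The forward primer TTCCCTAT matches the top strand at positions 59–66, 79–86, 139–146.
The reverse primer's reverse complement is CCCGGTT, matching at positions 176–182.
Each forward site pairs with the reverse site to give a product ending at position 182: sizes 124, 104, 44 bp.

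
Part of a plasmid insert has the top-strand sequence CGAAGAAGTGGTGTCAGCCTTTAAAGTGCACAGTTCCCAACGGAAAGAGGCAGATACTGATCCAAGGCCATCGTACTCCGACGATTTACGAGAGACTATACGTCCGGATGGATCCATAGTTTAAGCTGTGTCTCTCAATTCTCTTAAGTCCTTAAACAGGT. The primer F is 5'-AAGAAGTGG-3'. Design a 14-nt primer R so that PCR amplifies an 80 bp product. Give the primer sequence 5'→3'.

5'-GTCGGAGTACGATG-3'

The forward primer binds at positions 3–11, so an 80 bp product ends at position 3 + 80 − 1 = 82.
The reverse primer anneals to the top strand over positions 69–82, i.e. to CATCGTACTCCGAC.
Its sequence written 5'→3' is the reverse complement: GTCGGAGTACGATG.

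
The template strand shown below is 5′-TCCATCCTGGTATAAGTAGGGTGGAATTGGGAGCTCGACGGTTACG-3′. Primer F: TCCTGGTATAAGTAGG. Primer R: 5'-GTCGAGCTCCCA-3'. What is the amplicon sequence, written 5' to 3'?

5'-TCCTGGTATAAGTAGGGTGGAATTGGGAGCTCGAC-3'

The forward primer matches the template at positions 5–20.
Taking the reverse complement of GTCGAGCTCCCA gives TGGGAGCTCGAC, found at positions 28–39 on the template; the primer anneals here to the top strand with its 3' end pointing upstream.
The product is the template from position 5 through 39 (35 bp).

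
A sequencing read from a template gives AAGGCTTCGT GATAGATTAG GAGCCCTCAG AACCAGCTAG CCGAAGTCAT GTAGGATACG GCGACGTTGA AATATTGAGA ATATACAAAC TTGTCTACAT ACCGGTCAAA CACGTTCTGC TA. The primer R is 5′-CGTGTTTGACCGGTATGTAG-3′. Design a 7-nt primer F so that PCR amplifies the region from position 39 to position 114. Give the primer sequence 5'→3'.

The reverse primer's reverse complement CTACATACCGGTCAAACACG matches the template at positions 95–114; the product starts at position 39.
The forward primer is identical to the top strand over positions 39–45: AGCCGAA.

5'-AGCCGAA-3'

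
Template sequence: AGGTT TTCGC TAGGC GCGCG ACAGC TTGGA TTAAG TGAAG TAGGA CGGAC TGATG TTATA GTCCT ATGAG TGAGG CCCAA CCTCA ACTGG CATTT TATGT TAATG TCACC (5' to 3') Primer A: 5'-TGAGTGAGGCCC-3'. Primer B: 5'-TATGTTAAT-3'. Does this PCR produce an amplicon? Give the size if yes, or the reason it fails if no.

Primer A (TGAGTGAGGCCC) matches the top strand at positions 67–78 (3' end points downstream).
Primer B (TATGTTAAT) also matches the top strand directly, at positions 96–104 — its reverse complement ATTAACATA is not present.
Both primers anneal to the bottom strand with 3' ends pointing the same way, so neither can prime synthesis back toward the other.

No product — both primers anneal to the same strand and extend in the same direction.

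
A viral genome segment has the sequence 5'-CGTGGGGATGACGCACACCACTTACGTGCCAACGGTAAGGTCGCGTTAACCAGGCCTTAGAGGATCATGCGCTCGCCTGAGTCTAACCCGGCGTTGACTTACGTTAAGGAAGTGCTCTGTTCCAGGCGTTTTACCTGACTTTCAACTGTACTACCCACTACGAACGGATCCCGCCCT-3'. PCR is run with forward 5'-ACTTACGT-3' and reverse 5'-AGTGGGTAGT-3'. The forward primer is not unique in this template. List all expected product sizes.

140 bp, 63 bp

The forward primer ACTTACGT matches the top strand at positions 20–27, 97–104.
The reverse primer's reverse complement is ACTACCCACT, matching at positions 150–159.
Each forward site pairs with the reverse site to give a product ending at position 159: sizes 140, 63 bp.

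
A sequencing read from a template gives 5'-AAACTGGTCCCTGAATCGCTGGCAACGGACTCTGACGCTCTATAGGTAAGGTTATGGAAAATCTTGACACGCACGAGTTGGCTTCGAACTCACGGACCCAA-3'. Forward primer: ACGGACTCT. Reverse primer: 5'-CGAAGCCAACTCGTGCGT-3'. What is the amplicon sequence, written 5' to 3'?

Forward primer ACGGACTCT is found on the top strand at positions 25–33.
The reverse primer's reverse complement is ACGCACGAGTTGGCTTCG, which matches the template at positions 69–86.
The product is the template from position 25 through 86 (62 bp).

5'-ACGGACTCTGACGCTCTATAGGTAAGGTTATGGAAAATCTTGACACGCACGAGTTGGCTTCG-3'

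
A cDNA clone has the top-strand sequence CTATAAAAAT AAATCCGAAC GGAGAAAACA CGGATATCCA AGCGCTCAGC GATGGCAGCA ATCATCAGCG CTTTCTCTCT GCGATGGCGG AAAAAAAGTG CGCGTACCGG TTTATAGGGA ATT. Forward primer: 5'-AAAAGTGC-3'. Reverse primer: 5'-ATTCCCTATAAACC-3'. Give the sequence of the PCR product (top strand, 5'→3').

The forward primer matches the template at positions 94–101.
Taking the reverse complement of ATTCCCTATAAACC gives GGTTTATAGGGAAT, found at positions 109–122 on the template; the primer anneals here to the top strand with its 3' end pointing upstream.
The product is the template from position 94 through 122 (29 bp).

5'-AAAAGTGCGCGTACCGGTTTATAGGGAAT-3'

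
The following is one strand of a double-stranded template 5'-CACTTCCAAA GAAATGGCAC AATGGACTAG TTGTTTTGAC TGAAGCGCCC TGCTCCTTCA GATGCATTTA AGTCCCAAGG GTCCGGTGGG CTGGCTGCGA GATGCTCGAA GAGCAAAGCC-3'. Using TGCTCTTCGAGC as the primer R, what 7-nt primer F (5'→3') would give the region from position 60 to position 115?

The reverse primer's reverse complement GCTCGAAGAGCA matches the template at positions 104–115; the product starts at position 60.
The forward primer is identical to the top strand over positions 60–66: AGATGCA.

5'-AGATGCA-3'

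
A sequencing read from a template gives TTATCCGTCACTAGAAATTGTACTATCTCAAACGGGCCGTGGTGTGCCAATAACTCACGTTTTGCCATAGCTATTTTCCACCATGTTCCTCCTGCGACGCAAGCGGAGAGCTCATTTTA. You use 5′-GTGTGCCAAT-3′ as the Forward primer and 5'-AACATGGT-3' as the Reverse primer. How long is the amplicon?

Scanning the template, GTGTGCCAAT occurs at positions 42–51; this primer anneals to the bottom strand there with its 3' end pointing downstream.
The reverse primer's reverse complement is ACCATGTT, which matches the template at positions 80–87.
Amplicon spans positions 42–87: 46 bp.

46 bp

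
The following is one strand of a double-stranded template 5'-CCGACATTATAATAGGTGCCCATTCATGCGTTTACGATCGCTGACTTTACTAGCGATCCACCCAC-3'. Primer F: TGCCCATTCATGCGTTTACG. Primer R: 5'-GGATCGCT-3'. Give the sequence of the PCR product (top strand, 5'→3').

5'-TGCCCATTCATGCGTTTACGATCGCTGACTTTACTAGCGATCC-3'

Forward primer TGCCCATTCATGCGTTTACG is found on the top strand at positions 17–36.
The reverse primer's reverse complement is AGCGATCC, which matches the template at positions 52–59.
The product is the template from position 17 through 59 (43 bp).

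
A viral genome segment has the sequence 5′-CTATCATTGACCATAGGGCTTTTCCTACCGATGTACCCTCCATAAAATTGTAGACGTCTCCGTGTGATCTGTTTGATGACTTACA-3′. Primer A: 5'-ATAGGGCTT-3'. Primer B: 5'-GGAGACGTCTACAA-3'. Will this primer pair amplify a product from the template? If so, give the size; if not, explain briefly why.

Primer A (ATAGGGCTT) matches the top strand at positions 13–21; it acts as a forward primer.
Primer B's reverse complement is TTGTAGACGTCTCC, matching the top strand at positions 48–61; it acts as a reverse primer.
The 3' ends face each other across positions 13–61, giving a 49 bp product.

Yes — a 49 bp product.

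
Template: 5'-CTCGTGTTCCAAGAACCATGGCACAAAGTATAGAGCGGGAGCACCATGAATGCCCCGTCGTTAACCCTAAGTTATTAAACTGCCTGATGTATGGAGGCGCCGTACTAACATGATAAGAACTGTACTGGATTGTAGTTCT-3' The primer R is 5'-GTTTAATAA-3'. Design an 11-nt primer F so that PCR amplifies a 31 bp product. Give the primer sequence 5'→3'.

The reverse primer's reverse complement TTATTAAAC matches the template at positions 72–80, so the product ends at position 80.
A 31 bp product then starts at position 80 − 31 + 1 = 50.
The forward primer is identical to the top strand there: ATGCCCCGTCG.

5'-ATGCCCCGTCG-3'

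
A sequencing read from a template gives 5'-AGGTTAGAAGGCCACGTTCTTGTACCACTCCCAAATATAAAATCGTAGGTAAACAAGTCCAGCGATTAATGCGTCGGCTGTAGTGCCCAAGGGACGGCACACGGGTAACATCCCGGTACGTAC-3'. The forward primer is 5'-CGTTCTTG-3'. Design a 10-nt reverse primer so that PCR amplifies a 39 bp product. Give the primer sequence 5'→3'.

The forward primer binds at positions 15–22, so a 39 bp product ends at position 15 + 39 − 1 = 53.
The reverse primer anneals to the top strand over positions 44–53, i.e. to CGTAGGTAAA.
Its sequence written 5'→3' is the reverse complement: TTTACCTACG.

5'-TTTACCTACG-3'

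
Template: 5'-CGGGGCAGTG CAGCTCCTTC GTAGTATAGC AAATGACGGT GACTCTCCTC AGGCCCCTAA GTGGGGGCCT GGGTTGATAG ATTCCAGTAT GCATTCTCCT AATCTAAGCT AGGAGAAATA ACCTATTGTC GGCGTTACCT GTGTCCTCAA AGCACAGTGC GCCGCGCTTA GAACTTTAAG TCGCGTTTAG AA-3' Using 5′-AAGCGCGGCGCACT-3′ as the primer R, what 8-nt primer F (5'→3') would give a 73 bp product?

The reverse primer's reverse complement AGTGCGCCGCGCTT matches the template at positions 156–169, so the product ends at position 169.
A 73 bp product then starts at position 169 − 73 + 1 = 97.
The forward primer is identical to the top strand there: TCCTAATC.

5'-TCCTAATC-3'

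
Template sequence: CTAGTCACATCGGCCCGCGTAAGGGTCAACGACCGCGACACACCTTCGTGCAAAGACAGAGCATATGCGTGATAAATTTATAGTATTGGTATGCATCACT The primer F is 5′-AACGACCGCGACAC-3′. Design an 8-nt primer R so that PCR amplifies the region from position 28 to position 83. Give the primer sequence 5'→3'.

The product's 3' end on the top strand is position 83.
The reverse primer anneals to the top strand over positions 76–83, i.e. to ATTTATAG.
Its sequence written 5'→3' is the reverse complement: CTATAAAT.

5'-CTATAAAT-3'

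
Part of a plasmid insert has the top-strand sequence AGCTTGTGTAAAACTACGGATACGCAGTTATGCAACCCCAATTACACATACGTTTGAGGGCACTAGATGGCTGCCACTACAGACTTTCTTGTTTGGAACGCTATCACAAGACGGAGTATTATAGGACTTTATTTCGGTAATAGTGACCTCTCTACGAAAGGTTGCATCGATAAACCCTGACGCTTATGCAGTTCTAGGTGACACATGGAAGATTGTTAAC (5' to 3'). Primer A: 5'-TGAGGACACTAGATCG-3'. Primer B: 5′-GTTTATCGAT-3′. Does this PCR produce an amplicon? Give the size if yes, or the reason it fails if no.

Primer A (TGAGGACACTAGATCG) does not match the top strand, and its reverse complement CGATCTAGTGTCCTCA does not match either.
With no annealing site for primer A, no amplification occurs.

No product — primer A has no binding site in the template.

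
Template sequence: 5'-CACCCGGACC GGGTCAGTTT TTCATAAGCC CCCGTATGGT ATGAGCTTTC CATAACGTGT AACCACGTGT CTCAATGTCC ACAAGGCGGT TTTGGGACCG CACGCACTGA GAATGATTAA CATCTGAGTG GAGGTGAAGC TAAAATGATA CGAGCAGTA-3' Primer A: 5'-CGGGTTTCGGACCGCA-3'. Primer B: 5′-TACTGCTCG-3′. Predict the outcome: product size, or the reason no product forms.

No product — primer A has no binding site in the template.

Primer A (CGGGTTTCGGACCGCA) does not match the top strand, and its reverse complement TGCGGTCCGAAACCCG does not match either.
With no annealing site for primer A, no amplification occurs.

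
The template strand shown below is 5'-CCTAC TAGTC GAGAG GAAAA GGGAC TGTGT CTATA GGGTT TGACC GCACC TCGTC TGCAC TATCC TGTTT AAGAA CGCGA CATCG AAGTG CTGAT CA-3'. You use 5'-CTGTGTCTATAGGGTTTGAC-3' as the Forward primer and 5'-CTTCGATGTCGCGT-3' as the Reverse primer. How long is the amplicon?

64 bp

Forward primer CTGTGTCTATAGGGTTTGAC is found on the top strand at positions 25–44.
Taking the reverse complement of CTTCGATGTCGCGT gives ACGCGACATCGAAG, found at positions 75–88 on the template; the primer anneals here to the top strand with its 3' end pointing upstream.
Amplicon spans positions 25–88: 64 bp.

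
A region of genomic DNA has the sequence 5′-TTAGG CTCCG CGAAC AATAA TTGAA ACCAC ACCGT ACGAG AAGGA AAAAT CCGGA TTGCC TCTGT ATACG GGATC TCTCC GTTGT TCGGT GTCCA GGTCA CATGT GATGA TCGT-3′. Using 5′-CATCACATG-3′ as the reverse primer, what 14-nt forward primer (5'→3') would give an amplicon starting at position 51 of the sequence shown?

5'-CCGGATTGCCTCTG-3'

The reverse primer's reverse complement CATGTGATG matches the template at positions 101–109; the product starts at position 51.
The forward primer is identical to the top strand over positions 51–64: CCGGATTGCCTCTG.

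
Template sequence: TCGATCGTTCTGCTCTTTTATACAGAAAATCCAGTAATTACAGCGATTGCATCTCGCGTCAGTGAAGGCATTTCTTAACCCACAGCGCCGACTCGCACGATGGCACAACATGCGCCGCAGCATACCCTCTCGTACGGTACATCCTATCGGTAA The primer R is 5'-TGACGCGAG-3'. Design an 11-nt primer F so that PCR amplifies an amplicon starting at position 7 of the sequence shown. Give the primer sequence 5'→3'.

5'-GTTCTGCTCTT-3'

The reverse primer's reverse complement CTCGCGTCA matches the template at positions 53–61; the product starts at position 7.
The forward primer is identical to the top strand over positions 7–17: GTTCTGCTCTT.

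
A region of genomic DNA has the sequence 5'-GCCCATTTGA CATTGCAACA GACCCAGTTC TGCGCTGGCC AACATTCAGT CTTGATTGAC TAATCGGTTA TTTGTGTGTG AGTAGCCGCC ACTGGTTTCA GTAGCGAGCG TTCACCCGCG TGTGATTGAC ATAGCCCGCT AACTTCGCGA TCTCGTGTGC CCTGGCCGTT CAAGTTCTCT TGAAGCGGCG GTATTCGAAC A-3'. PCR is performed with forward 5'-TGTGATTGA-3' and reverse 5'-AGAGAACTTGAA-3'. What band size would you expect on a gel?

60 bp

Forward primer TGTGATTGA is found on the top strand at positions 121–129.
Taking the reverse complement of AGAGAACTTGAA gives TTCAAGTTCTCT, found at positions 169–180 on the template; the primer anneals here to the top strand with its 3' end pointing upstream.
The product runs from position 121 to position 180, so its length is 180 − 121 + 1 = 60 bp.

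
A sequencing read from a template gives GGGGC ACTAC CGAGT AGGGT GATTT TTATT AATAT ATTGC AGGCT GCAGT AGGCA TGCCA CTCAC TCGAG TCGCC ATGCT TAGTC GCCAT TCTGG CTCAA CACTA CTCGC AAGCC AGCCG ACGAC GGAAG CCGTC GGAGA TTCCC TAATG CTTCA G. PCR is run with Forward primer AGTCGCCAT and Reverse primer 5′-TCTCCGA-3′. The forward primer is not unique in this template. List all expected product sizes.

72 bp, 59 bp

The forward primer AGTCGCCAT matches the top strand at positions 69–77, 82–90.
The reverse primer's reverse complement is TCGGAGA, matching at positions 134–140.
Each forward site pairs with the reverse site to give a product ending at position 140: sizes 72, 59 bp.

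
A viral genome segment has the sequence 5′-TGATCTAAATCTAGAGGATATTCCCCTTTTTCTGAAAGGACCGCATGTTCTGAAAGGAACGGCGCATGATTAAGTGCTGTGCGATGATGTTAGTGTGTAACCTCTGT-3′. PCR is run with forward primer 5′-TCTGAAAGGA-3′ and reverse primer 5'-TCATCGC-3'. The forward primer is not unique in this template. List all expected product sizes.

57 bp, 39 bp

The forward primer TCTGAAAGGA matches the top strand at positions 31–40, 49–58.
The reverse primer's reverse complement is GCGATGA, matching at positions 81–87.
Each forward site pairs with the reverse site to give a product ending at position 87: sizes 57, 39 bp.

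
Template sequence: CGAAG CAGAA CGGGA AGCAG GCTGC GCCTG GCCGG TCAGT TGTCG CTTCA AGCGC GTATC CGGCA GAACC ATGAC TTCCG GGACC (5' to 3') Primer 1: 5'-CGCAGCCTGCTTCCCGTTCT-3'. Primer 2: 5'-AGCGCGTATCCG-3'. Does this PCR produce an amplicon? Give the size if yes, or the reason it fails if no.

Primer 1 (CGCAGCCTGCTTCCCGTTCT) has reverse complement AGAACGGGAAGCAGGCTGCG, which matches the top strand at positions 7–26; primer 1 anneals to the top strand there with its 3' end pointing upstream toward position 7.
Primer 2 (AGCGCGTATCCG) matches the top strand directly at positions 51–62; it anneals to the bottom strand with its 3' end pointing downstream toward position 62.
The 3' ends diverge (primer 1 extends toward position 1, primer 2 toward position 85), so the primers never converge on a shared product.

No product — the primers' 3' ends point away from each other.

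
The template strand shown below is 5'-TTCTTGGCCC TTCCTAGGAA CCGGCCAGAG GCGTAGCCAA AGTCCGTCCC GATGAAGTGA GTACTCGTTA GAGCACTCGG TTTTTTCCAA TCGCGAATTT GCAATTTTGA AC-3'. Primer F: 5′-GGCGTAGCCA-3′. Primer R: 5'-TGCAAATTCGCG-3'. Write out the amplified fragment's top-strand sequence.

5'-GGCGTAGCCAAAGTCCGTCCCGATGAAGTGAGTACTCGTTAGAGCACTCGGTTTTTTCCAATCGCGAATTTGCA-3'

Scanning the template, GGCGTAGCCA occurs at positions 30–39; this primer anneals to the bottom strand there with its 3' end pointing downstream.
Taking the reverse complement of TGCAAATTCGCG gives CGCGAATTTGCA, found at positions 92–103 on the template; the primer anneals here to the top strand with its 3' end pointing upstream.
The product is the template from position 30 through 103 (74 bp).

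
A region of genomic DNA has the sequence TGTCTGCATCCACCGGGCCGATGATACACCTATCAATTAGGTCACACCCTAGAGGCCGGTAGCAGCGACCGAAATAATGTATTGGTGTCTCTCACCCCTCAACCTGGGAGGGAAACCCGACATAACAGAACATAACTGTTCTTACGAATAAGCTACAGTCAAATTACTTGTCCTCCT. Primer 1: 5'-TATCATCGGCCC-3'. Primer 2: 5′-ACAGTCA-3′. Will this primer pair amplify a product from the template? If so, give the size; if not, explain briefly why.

No product — the primers' 3' ends point away from each other.

Primer 1 (TATCATCGGCCC) has reverse complement GGGCCGATGATA, which matches the top strand at positions 15–26; primer 1 anneals to the top strand there with its 3' end pointing upstream toward position 15.
Primer 2 (ACAGTCA) matches the top strand directly at positions 155–161; it anneals to the bottom strand with its 3' end pointing downstream toward position 161.
The 3' ends diverge (primer 1 extends toward position 1, primer 2 toward position 177), so the primers never converge on a shared product.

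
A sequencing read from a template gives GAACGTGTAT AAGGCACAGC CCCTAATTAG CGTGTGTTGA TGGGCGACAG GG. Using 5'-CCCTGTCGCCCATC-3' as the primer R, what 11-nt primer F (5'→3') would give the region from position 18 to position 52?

5'-AGCCCCTAATT-3'

The reverse primer's reverse complement GATGGGCGACAGGG matches the template at positions 39–52; the product starts at position 18.
The forward primer is identical to the top strand over positions 18–28: AGCCCCTAATT.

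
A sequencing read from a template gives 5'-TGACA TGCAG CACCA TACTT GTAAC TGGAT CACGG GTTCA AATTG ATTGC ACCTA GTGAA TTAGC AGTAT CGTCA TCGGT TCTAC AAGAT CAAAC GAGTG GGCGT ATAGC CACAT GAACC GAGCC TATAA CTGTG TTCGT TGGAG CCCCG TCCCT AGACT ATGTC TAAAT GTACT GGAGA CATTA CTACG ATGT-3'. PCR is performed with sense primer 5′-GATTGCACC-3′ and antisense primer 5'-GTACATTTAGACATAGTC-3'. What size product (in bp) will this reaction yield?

Scanning the template, GATTGCACC occurs at positions 45–53; this primer anneals to the bottom strand there with its 3' end pointing downstream.
Taking the reverse complement of GTACATTTAGACATAGTC gives GACTATGTCTAAATGTAC, found at positions 157–174 on the template; the primer anneals here to the top strand with its 3' end pointing upstream.
Product length = (reverse-primer end) − (forward-primer start) + 1 = 174 − 45 + 1 = 130 bp.

130 bp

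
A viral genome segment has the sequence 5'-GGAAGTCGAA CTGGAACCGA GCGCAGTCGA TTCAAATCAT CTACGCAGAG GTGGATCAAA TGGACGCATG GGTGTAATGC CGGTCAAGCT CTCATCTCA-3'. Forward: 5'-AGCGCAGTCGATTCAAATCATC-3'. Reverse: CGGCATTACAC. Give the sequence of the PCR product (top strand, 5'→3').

5'-AGCGCAGTCGATTCAAATCATCTACGCAGAGGTGGATCAAATGGACGCATGGGTGTAATGCCG-3'

The forward primer matches the template at positions 20–41.
Taking the reverse complement of CGGCATTACAC gives GTGTAATGCCG, found at positions 72–82 on the template; the primer anneals here to the top strand with its 3' end pointing upstream.
The product is the template from position 20 through 82 (63 bp).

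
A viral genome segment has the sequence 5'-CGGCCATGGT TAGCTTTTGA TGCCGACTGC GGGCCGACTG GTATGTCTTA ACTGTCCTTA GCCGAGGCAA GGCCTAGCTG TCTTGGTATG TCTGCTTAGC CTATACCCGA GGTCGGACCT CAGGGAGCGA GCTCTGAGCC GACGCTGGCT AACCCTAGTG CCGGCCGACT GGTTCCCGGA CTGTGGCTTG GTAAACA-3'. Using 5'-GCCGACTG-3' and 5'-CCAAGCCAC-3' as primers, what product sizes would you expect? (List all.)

170 bp, 159 bp, 28 bp

The forward primer GCCGACTG matches the top strand at positions 22–29, 33–40, 164–171.
The reverse primer's reverse complement is GTGGCTTGG, matching at positions 183–191.
Each forward site pairs with the reverse site to give a product ending at position 191: sizes 170, 159, 28 bp.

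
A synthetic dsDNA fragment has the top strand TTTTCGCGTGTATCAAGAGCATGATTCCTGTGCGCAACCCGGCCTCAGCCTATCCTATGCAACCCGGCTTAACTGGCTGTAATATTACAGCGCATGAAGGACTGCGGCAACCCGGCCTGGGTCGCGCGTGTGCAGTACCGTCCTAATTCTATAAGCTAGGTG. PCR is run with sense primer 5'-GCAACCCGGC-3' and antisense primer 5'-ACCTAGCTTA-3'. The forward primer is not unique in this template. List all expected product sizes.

The forward primer GCAACCCGGC matches the top strand at positions 34–43, 59–68, 107–116.
The reverse primer's reverse complement is TAAGCTAGGT, matching at positions 152–161.
Each forward site pairs with the reverse site to give a product ending at position 161: sizes 128, 103, 55 bp.

128 bp, 103 bp, 55 bp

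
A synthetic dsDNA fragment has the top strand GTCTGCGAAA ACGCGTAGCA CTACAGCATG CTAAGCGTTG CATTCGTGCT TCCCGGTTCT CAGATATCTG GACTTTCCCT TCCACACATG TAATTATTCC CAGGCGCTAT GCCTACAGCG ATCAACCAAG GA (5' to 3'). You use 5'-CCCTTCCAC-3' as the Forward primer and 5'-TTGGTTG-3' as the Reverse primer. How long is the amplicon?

Forward primer CCCTTCCAC is found on the top strand at positions 77–85.
The reverse primer's reverse complement is CAACCAA, which matches the template at positions 123–129.
The product runs from position 77 to position 129, so its length is 129 − 77 + 1 = 53 bp.

53 bp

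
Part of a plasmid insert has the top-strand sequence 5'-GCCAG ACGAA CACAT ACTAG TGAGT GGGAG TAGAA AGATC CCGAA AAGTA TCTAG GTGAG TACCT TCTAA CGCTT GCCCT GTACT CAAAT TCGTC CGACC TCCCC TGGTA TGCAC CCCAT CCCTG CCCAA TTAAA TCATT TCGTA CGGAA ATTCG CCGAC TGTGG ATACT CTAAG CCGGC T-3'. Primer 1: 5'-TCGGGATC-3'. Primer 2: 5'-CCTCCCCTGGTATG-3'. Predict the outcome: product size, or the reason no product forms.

Primer 1 (TCGGGATC) has reverse complement GATCCCGA, which matches the top strand at positions 37–44; primer 1 anneals to the top strand there with its 3' end pointing upstream toward position 37.
Primer 2 (CCTCCCCTGGTATG) matches the top strand directly at positions 99–112; it anneals to the bottom strand with its 3' end pointing downstream toward position 112.
The 3' ends diverge (primer 1 extends toward position 1, primer 2 toward position 181), so the primers never converge on a shared product.

No product — the primers' 3' ends point away from each other.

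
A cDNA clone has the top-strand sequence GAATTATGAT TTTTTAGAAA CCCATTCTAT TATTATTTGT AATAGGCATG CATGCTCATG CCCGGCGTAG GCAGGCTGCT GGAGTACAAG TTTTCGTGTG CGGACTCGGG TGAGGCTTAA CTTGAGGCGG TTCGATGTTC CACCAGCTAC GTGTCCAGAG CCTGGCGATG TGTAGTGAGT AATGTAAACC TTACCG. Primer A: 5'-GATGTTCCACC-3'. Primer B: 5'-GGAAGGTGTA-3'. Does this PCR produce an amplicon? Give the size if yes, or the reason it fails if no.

No product — primer B has no binding site in the template.

Primer B (GGAAGGTGTA) does not match the top strand, and its reverse complement TACACCTTCC does not match either.
With no annealing site for primer B, no amplification occurs.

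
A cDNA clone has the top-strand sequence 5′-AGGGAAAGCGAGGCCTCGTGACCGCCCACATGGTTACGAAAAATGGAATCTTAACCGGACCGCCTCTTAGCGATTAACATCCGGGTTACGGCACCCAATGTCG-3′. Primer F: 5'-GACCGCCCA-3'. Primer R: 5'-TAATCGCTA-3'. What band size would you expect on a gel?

57 bp

The forward primer matches the template at positions 20–28.
Reverse complement of the reverse primer: TAGCGATTA. This occurs on the top strand at positions 68–76.
Product length = (reverse-primer end) − (forward-primer start) + 1 = 76 − 20 + 1 = 57 bp.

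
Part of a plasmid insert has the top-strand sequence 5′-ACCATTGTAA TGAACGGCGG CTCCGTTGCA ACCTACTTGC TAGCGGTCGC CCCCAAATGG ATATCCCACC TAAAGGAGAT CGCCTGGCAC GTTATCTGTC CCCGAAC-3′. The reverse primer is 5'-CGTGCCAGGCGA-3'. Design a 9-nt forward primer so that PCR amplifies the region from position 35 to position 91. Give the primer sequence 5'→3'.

5'-ACTTGCTAG-3'

The reverse primer's reverse complement TCGCCTGGCACG matches the template at positions 80–91; the product starts at position 35.
The forward primer is identical to the top strand over positions 35–43: ACTTGCTAG.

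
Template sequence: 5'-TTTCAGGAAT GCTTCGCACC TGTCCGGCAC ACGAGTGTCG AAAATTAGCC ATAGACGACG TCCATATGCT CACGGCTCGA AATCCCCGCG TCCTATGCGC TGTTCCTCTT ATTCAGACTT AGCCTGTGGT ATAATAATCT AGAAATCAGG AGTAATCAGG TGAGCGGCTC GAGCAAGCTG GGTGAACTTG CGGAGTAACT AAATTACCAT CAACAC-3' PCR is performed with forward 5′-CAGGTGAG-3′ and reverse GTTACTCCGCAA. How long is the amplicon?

43 bp

Forward primer CAGGTGAG is found on the top strand at positions 157–164.
The reverse primer's reverse complement is TTGCGGAGTAAC, which matches the template at positions 188–199.
Product length = (reverse-primer end) − (forward-primer start) + 1 = 199 − 157 + 1 = 43 bp.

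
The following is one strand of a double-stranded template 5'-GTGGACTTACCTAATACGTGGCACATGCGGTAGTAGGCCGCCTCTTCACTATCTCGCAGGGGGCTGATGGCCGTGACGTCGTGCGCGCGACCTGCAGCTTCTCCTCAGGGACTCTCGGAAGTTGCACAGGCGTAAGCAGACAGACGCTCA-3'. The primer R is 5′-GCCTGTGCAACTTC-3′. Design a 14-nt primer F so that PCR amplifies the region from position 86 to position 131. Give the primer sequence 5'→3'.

5'-CGCGACCTGCAGCT-3'

The reverse primer's reverse complement GAAGTTGCACAGGC matches the template at positions 118–131; the product starts at position 86.
The forward primer is identical to the top strand over positions 86–99: CGCGACCTGCAGCT.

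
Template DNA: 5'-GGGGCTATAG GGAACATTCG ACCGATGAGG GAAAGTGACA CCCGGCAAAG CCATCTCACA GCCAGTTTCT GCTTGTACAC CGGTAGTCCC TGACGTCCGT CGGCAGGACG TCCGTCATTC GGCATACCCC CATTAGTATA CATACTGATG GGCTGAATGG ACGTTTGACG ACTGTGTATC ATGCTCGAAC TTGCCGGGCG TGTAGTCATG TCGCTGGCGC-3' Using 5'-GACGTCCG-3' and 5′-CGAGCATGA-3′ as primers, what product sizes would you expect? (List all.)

The forward primer GACGTCCG matches the top strand at positions 92–99, 107–114.
The reverse primer's reverse complement is TCATGCTCG, matching at positions 179–187.
Each forward site pairs with the reverse site to give a product ending at position 187: sizes 96, 81 bp.

96 bp, 81 bp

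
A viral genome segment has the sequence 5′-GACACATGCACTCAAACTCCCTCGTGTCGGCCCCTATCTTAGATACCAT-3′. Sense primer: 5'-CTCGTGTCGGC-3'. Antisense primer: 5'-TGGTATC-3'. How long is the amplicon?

28 bp

Scanning the template, CTCGTGTCGGC occurs at positions 21–31; this primer anneals to the bottom strand there with its 3' end pointing downstream.
Reverse complement of the reverse primer: GATACCA. This occurs on the top strand at positions 42–48.
Amplicon spans positions 21–48: 28 bp.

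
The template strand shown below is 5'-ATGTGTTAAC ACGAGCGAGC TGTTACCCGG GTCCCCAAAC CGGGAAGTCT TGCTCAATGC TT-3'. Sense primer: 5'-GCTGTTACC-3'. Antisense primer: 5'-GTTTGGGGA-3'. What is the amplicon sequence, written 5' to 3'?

5'-GCTGTTACCCGGGTCCCCAAAC-3'

Scanning the template, GCTGTTACC occurs at positions 19–27; this primer anneals to the bottom strand there with its 3' end pointing downstream.
Reverse complement of the reverse primer: TCCCCAAAC. This occurs on the top strand at positions 32–40.
The product is the template from position 19 through 40 (22 bp).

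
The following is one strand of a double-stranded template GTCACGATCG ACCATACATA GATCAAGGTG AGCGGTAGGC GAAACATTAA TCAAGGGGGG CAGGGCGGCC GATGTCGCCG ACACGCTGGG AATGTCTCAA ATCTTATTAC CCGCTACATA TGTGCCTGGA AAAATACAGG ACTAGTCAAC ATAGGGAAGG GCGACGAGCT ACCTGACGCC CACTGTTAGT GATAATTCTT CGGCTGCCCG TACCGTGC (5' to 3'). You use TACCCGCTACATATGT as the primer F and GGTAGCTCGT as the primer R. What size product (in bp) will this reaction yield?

66 bp

The forward primer matches the template at positions 108–123.
Taking the reverse complement of GGTAGCTCGT gives ACGAGCTACC, found at positions 164–173 on the template; the primer anneals here to the top strand with its 3' end pointing upstream.
Product length = (reverse-primer end) − (forward-primer start) + 1 = 173 − 108 + 1 = 66 bp.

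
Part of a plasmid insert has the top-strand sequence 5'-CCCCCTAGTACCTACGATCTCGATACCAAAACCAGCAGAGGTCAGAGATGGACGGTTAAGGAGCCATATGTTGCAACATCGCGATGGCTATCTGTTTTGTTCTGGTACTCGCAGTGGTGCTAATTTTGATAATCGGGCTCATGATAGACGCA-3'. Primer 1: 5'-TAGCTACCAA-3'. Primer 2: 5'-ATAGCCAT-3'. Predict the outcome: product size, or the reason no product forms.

Primer 1 (TAGCTACCAA) does not match the top strand, and its reverse complement TTGGTAGCTA does not match either.
With no annealing site for primer 1, no amplification occurs.

No product — primer 1 has no binding site in the template.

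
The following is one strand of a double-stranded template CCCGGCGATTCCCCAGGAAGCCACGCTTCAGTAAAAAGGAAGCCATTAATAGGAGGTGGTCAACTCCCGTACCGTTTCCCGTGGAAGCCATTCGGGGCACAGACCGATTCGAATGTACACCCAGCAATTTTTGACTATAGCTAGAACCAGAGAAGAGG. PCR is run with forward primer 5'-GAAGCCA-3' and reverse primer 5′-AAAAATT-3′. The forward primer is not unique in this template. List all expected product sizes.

116 bp, 94 bp, 49 bp

The forward primer GAAGCCA matches the top strand at positions 17–23, 39–45, 84–90.
The reverse primer's reverse complement is AATTTTT, matching at positions 126–132.
Each forward site pairs with the reverse site to give a product ending at position 132: sizes 116, 94, 49 bp.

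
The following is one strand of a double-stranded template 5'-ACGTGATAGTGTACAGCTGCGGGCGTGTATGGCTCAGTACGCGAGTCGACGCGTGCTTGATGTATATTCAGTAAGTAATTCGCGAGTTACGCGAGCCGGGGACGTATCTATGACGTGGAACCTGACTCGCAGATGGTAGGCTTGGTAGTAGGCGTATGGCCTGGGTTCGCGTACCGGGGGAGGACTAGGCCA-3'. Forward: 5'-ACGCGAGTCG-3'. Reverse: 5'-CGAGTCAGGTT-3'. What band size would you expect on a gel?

Scanning the template, ACGCGAGTCG occurs at positions 39–48; this primer anneals to the bottom strand there with its 3' end pointing downstream.
Reverse complement of the reverse primer: AACCTGACTCG. This occurs on the top strand at positions 119–129.
Product length = (reverse-primer end) − (forward-primer start) + 1 = 129 − 39 + 1 = 91 bp.

91 bp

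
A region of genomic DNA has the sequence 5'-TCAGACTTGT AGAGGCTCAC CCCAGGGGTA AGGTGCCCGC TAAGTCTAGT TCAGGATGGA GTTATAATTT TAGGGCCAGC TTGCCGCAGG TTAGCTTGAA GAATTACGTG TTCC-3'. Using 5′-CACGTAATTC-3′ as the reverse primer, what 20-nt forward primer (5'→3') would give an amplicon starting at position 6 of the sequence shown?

The reverse primer's reverse complement GAATTACGTG matches the template at positions 101–110; the product starts at position 6.
The forward primer is identical to the top strand over positions 6–25: CTTGTAGAGGCTCACCCCAG.

5'-CTTGTAGAGGCTCACCCCAG-3'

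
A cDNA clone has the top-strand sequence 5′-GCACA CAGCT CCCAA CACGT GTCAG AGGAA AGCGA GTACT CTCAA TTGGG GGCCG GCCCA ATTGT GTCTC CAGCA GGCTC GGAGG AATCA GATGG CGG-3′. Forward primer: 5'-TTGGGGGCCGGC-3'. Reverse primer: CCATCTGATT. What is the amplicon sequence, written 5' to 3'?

5'-TTGGGGGCCGGCCCAATTGTGTCTCCAGCAGGCTCGGAGGAATCAGATGG-3'

Forward primer TTGGGGGCCGGC is found on the top strand at positions 46–57.
Taking the reverse complement of CCATCTGATT gives AATCAGATGG, found at positions 86–95 on the template; the primer anneals here to the top strand with its 3' end pointing upstream.
The product is the template from position 46 through 95 (50 bp).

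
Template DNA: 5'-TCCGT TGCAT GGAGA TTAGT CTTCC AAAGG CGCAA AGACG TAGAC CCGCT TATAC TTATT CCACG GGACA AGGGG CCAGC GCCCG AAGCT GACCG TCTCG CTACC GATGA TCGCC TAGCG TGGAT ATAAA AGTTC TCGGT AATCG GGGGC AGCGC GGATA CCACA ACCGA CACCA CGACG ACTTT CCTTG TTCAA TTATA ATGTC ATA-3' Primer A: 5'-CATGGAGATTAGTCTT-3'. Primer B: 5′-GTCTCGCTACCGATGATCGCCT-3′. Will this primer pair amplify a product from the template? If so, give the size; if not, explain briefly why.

Primer A (CATGGAGATTAGTCTT) matches the top strand at positions 8–23 (3' end points downstream).
Primer B (GTCTCGCTACCGATGATCGCCT) also matches the top strand directly, at positions 95–116 — its reverse complement AGGCGATCATCGGTAGCGAGAC is not present.
Both primers anneal to the bottom strand with 3' ends pointing the same way, so neither can prime synthesis back toward the other.

No product — both primers anneal to the same strand and extend in the same direction.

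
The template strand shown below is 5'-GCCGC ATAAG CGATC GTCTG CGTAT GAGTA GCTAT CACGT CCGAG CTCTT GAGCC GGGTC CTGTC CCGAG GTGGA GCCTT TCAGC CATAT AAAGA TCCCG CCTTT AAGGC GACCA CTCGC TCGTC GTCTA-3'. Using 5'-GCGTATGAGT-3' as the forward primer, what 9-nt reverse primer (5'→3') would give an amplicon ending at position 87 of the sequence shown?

The forward primer binds at positions 20–29; the product's 3' end on the top strand is position 87.
The reverse primer anneals to the top strand over positions 79–87, i.e. to TTTCAGCCA.
Its sequence written 5'→3' is the reverse complement: TGGCTGAAA.

5'-TGGCTGAAA-3'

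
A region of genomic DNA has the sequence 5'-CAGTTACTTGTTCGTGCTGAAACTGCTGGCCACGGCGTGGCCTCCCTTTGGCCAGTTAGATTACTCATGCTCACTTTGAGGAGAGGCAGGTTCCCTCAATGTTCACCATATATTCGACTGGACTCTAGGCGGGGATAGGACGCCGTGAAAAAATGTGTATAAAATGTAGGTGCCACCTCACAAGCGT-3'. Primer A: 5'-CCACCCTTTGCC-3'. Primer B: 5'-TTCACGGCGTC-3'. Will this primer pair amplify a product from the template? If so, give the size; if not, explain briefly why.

Primer A (CCACCCTTTGCC) does not match the top strand, and its reverse complement GGCAAAGGGTGG does not match either.
With no annealing site for primer A, no amplification occurs.

No product — primer A has no binding site in the template.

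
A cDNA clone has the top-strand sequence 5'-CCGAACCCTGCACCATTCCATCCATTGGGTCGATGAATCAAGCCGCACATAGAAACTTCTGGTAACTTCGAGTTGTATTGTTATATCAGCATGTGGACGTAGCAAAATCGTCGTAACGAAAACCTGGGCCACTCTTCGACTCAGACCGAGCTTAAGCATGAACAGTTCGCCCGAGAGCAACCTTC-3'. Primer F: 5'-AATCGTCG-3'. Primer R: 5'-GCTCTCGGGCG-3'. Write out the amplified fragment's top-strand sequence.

5'-AATCGTCGTAACGAAAACCTGGGCCACTCTTCGACTCAGACCGAGCTTAAGCATGAACAGTTCGCCCGAGAGC-3'

The forward primer matches the template at positions 106–113.
Taking the reverse complement of GCTCTCGGGCG gives CGCCCGAGAGC, found at positions 168–178 on the template; the primer anneals here to the top strand with its 3' end pointing upstream.
The product is the template from position 106 through 178 (73 bp).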